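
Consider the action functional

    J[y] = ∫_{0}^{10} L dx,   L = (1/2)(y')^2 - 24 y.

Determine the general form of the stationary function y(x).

The Lagrangian is L = (1/2)(y')^2 - 24 y.
∂L/∂y = -24.
∂L/∂y' = y'.
The Euler-Lagrange equation d/dx(∂L/∂y') − ∂L/∂y = 0 becomes:
    y'' + 24 = 0
General solution: y(x) = -12 x^2 + A x + B, where A and B are arbitrary constants fixed by the endpoint conditions.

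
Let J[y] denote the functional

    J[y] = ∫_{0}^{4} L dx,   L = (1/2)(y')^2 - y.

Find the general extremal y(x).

The Lagrangian is L = (1/2)(y')^2 - y.
∂L/∂y = -1.
∂L/∂y' = y'.
The Euler-Lagrange equation d/dx(∂L/∂y') − ∂L/∂y = 0 becomes:
    y'' + 1 = 0
General solution: y(x) = -x^2/2 + A x + B, where A and B are arbitrary constants fixed by the endpoint conditions.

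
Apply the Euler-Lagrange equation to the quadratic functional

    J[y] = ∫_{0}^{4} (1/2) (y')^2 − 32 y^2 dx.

The Lagrangian is L = (1/2) (y')^2 − 32 y^2.
Compute ∂L/∂y = -64y, ∂L/∂y' = y'.
The Euler-Lagrange equation d/dx(∂L/∂y') − ∂L/∂y = 0 reduces to
    y'' + 64 y = 0.
Its general solution is
    y(x) = A sin(8x) + B cos(8x),
with A, B fixed by the endpoint conditions.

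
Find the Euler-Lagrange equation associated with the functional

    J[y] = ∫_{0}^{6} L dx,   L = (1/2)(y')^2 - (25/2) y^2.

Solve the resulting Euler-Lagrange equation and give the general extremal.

The Lagrangian is L = (1/2)(y')^2 - (25/2) y^2.
∂L/∂y = -25y.
∂L/∂y' = y'.
The Euler-Lagrange equation d/dx(∂L/∂y') − ∂L/∂y = 0 becomes:
    y'' + 25 y = 0
General solution: y(x) = A sin(5x) + B cos(5x), where A and B are arbitrary constants fixed by the endpoint conditions.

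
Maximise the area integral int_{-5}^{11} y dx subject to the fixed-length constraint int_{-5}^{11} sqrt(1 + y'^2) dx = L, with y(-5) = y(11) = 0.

Set up the augmented Lagrangian using a multiplier λ for the length constraint:
    F(y, y') = y − λ sqrt(1 + y'^2).
F has no explicit x dependence, so the Beltrami identity yields a first integral
    F − y' ∂F/∂y' = C.
Compute ∂F/∂y' = −λ y' / sqrt(1 + y'^2). Then
    y − λ sqrt(1 + y'^2) + λ y'^2 / sqrt(1 + y'^2) = C
    ⇒  y − λ / sqrt(1 + y'^2) = C.
Solving for y' and integrating gives
    (x − a)^2 + (y − b)^2 = λ^2,
a circular arc of radius λ. The constants a, b are determined by the endpoint conditions y(-5) = y(11) = 0, and λ is fixed implicitly by the length constraint
    ∫_{-5}^{11} sqrt(1 + y'^2) dx = L.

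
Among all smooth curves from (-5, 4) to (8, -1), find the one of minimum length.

Arc-length functional: J[y] = ∫ sqrt(1 + (y')^2) dx.
Lagrangian L = sqrt(1 + (y')^2) has no explicit y dependence, so ∂L/∂y = 0 and the Euler-Lagrange equation gives
    d/dx( y' / sqrt(1 + (y')^2) ) = 0  ⇒  y' / sqrt(1 + (y')^2) = const.
Hence y' is constant, so y(x) is affine.
Fitting the endpoints (-5, 4) and (8, -1):
    slope m = ((-1) − 4) / (8 − (-5)) = -5/13,
    intercept c = 4 − m·(-5) = 27/13.
Extremal: y(x) = (-5/13) x + 27/13.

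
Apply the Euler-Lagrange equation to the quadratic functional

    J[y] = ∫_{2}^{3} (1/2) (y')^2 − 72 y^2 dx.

The Lagrangian is L = (1/2) (y')^2 − 72 y^2.
Compute ∂L/∂y = -144y, ∂L/∂y' = y'.
The Euler-Lagrange equation d/dx(∂L/∂y') − ∂L/∂y = 0 reduces to
    y'' + 144 y = 0.
Its general solution is
    y(x) = A sin(12x) + B cos(12x),
with A, B fixed by the endpoint conditions.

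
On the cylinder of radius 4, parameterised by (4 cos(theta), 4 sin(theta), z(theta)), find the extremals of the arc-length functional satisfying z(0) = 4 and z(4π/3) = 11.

Parameterise the cylinder of radius R = 4 as
    r(θ) = (4 cos θ, 4 sin θ, z(θ)).
The arc-length element is
    ds = sqrt(16 + (dz/dθ)^2) dθ,
so the Lagrangian is L = sqrt(16 + z'^2).
L depends on z' only, not on z or θ, so ∂L/∂z = 0 and
    ∂L/∂z' = z' / sqrt(16 + z'^2).
The Euler-Lagrange equation gives
    d/dθ( z' / sqrt(16 + z'^2) ) = 0,
so z' is constant. Integrating once:
    z(θ) = a θ + b,
a helix on the cylinder (a straight line when the cylinder is unrolled). The constants a, b are determined by the endpoint conditions.
With endpoint conditions z(0) = 4 and z(4π/3) = 11: from z(0) = b we get b = 4, and a·4π/3 + 4 = 11 gives a = 21/(4π), so
    z(θ) = (21/(4π)) θ + 4.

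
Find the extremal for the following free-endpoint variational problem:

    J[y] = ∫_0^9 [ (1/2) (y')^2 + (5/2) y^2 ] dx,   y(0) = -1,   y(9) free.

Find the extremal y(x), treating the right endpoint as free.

The Lagrangian L = (1/2) (y')^2 + (5/2) y^2 gives
    ∂L/∂y = 5 y,   ∂L/∂y' = y'.
Euler-Lagrange: y'' − 5 y = 0.
With k = sqrt(5), the general solution is
    y(x) = A cosh(sqrt(5) x) + B sinh(sqrt(5) x).
Fixed left endpoint y(0) = -1 ⇒ A = -1.
The right endpoint x = 9 is free, so the natural (transversality) condition is ∂L/∂y' |_{x=9} = 0, i.e. y'(9) = 0.
Compute y'(x) = A k sinh(k x) + B k cosh(k x), so
    y'(9) = A k sinh(k·9) + B k cosh(k·9) = 0
    ⇒ B = −A tanh(k·9) = tanh(sqrt(5)·9).
Therefore the extremal is
    y(x) = −cosh(sqrt(5) x) + tanh(sqrt(5)·9) sinh(sqrt(5) x).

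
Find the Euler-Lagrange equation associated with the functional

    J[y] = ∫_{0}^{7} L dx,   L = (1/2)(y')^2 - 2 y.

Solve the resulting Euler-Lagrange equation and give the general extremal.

The Lagrangian is L = (1/2)(y')^2 - 2 y.
∂L/∂y = -2.
∂L/∂y' = y'.
The Euler-Lagrange equation d/dx(∂L/∂y') − ∂L/∂y = 0 becomes:
    y'' + 2 = 0
General solution: y(x) = -x^2 + A x + B, where A and B are arbitrary constants fixed by the endpoint conditions.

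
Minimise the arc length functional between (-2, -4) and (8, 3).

Arc-length functional: J[y] = ∫ sqrt(1 + (y')^2) dx.
Lagrangian L = sqrt(1 + (y')^2) has no explicit y dependence, so ∂L/∂y = 0 and the Euler-Lagrange equation gives
    d/dx( y' / sqrt(1 + (y')^2) ) = 0  ⇒  y' / sqrt(1 + (y')^2) = const.
Hence y' is constant, so y(x) is affine.
Fitting the endpoints (-2, -4) and (8, 3):
    slope m = (3 − (-4)) / (8 − (-2)) = 7/10,
    intercept c = (-4) − m·(-2) = -13/5.
Extremal: y(x) = (7/10) x - 13/5.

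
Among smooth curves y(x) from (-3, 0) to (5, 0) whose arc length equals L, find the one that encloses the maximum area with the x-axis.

Set up the augmented Lagrangian using a multiplier λ for the length constraint:
    F(y, y') = y − λ sqrt(1 + y'^2).
F has no explicit x dependence, so the Beltrami identity yields a first integral
    F − y' ∂F/∂y' = C.
Compute ∂F/∂y' = −λ y' / sqrt(1 + y'^2). Then
    y − λ sqrt(1 + y'^2) + λ y'^2 / sqrt(1 + y'^2) = C
    ⇒  y − λ / sqrt(1 + y'^2) = C.
Solving for y' and integrating gives
    (x − a)^2 + (y − b)^2 = λ^2,
a circular arc of radius λ. The constants a, b are determined by the endpoint conditions y(-3) = y(5) = 0, and λ is fixed implicitly by the length constraint
    ∫_{-3}^{5} sqrt(1 + y'^2) dx = L.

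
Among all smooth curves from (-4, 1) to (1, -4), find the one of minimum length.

Arc-length functional: J[y] = ∫ sqrt(1 + (y')^2) dx.
Lagrangian L = sqrt(1 + (y')^2) has no explicit y dependence, so ∂L/∂y = 0 and the Euler-Lagrange equation gives
    d/dx( y' / sqrt(1 + (y')^2) ) = 0  ⇒  y' / sqrt(1 + (y')^2) = const.
Hence y' is constant, so y(x) is affine.
Fitting the endpoints (-4, 1) and (1, -4):
    slope m = ((-4) − 1) / (1 − (-4)) = -1,
    intercept c = 1 − m·(-4) = -3.
Extremal: y(x) = -x - 3.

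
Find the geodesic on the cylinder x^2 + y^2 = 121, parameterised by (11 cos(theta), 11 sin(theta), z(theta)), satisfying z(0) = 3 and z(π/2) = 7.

Parameterise the cylinder of radius R = 11 as
    r(θ) = (11 cos θ, 11 sin θ, z(θ)).
The arc-length element is
    ds = sqrt(121 + (dz/dθ)^2) dθ,
so the Lagrangian is L = sqrt(121 + z'^2).
L depends on z' only, not on z or θ, so ∂L/∂z = 0 and
    ∂L/∂z' = z' / sqrt(121 + z'^2).
The Euler-Lagrange equation gives
    d/dθ( z' / sqrt(121 + z'^2) ) = 0,
so z' is constant. Integrating once:
    z(θ) = a θ + b,
a helix on the cylinder (a straight line when the cylinder is unrolled). The constants a, b are determined by the endpoint conditions.
With endpoint conditions z(0) = 3 and z(π/2) = 7: from z(0) = b we get b = 3, and a·π/2 + 3 = 7 gives a = 8/π, so
    z(θ) = (8/π) θ + 3.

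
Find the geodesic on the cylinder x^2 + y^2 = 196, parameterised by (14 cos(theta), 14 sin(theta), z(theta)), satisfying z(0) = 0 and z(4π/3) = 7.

Parameterise the cylinder of radius R = 14 as
    r(θ) = (14 cos θ, 14 sin θ, z(θ)).
The arc-length element is
    ds = sqrt(196 + (dz/dθ)^2) dθ,
so the Lagrangian is L = sqrt(196 + z'^2).
L depends on z' only, not on z or θ, so ∂L/∂z = 0 and
    ∂L/∂z' = z' / sqrt(196 + z'^2).
The Euler-Lagrange equation gives
    d/dθ( z' / sqrt(196 + z'^2) ) = 0,
so z' is constant. Integrating once:
    z(θ) = a θ + b,
a helix on the cylinder (a straight line when the cylinder is unrolled). The constants a, b are determined by the endpoint conditions.
With endpoint conditions z(0) = 0 and z(4π/3) = 7: from z(0) = b we get b = 0, and a·4π/3 + 0 = 7 gives a = 21/(4π), so
    z(θ) = (21/(4π)) θ.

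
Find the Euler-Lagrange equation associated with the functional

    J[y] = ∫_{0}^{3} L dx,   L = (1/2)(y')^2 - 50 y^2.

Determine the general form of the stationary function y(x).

The Lagrangian is L = (1/2)(y')^2 - 50 y^2.
∂L/∂y = -100y.
∂L/∂y' = y'.
The Euler-Lagrange equation d/dx(∂L/∂y') − ∂L/∂y = 0 becomes:
    y'' + 100 y = 0
General solution: y(x) = A sin(10x) + B cos(10x), where A and B are arbitrary constants fixed by the endpoint conditions.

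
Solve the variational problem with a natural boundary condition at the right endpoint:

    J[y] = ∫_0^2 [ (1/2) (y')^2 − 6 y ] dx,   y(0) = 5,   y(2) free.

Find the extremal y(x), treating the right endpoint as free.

The Lagrangian L = (1/2) (y')^2 − 6 y gives
    ∂L/∂y = −6,   ∂L/∂y' = y'.
Euler-Lagrange: d/dx(y') − (−6) = 0, i.e. y'' + 6 = 0, so
    y(x) = −(6/2) x^2 + C1 x + C2.
Fixed left endpoint y(0) = 5 ⇒ C2 = 5.
The right endpoint x = 2 is free, so the natural (transversality) condition is ∂L/∂y' |_{x=2} = 0, i.e. y'(2) = 0.
Compute y'(x) = −6 x + C1, so y'(2) = −12 + C1 = 0 ⇒ C1 = 12.
Therefore the extremal is
    y(x) = −3 x^2 + 12 x + 5.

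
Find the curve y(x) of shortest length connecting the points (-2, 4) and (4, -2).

Arc-length functional: J[y] = ∫ sqrt(1 + (y')^2) dx.
Lagrangian L = sqrt(1 + (y')^2) has no explicit y dependence, so ∂L/∂y = 0 and the Euler-Lagrange equation gives
    d/dx( y' / sqrt(1 + (y')^2) ) = 0  ⇒  y' / sqrt(1 + (y')^2) = const.
Hence y' is constant, so y(x) is affine.
Fitting the endpoints (-2, 4) and (4, -2):
    slope m = ((-2) − 4) / (4 − (-2)) = -1,
    intercept c = 4 − m·(-2) = 2.
Extremal: y(x) = -x + 2.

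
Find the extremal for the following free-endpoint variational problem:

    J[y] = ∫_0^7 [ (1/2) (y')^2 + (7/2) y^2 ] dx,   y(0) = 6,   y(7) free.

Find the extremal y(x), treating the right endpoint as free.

The Lagrangian L = (1/2) (y')^2 + (7/2) y^2 gives
    ∂L/∂y = 7 y,   ∂L/∂y' = y'.
Euler-Lagrange: y'' − 7 y = 0.
With k = sqrt(7), the general solution is
    y(x) = A cosh(sqrt(7) x) + B sinh(sqrt(7) x).
Fixed left endpoint y(0) = 6 ⇒ A = 6.
The right endpoint x = 7 is free, so the natural (transversality) condition is ∂L/∂y' |_{x=7} = 0, i.e. y'(7) = 0.
Compute y'(x) = A k sinh(k x) + B k cosh(k x), so
    y'(7) = A k sinh(k·7) + B k cosh(k·7) = 0
    ⇒ B = −A tanh(k·7) = − 6 tanh(sqrt(7)·7).
Therefore the extremal is
    y(x) = 6 cosh(sqrt(7) x) − 6 tanh(sqrt(7)·7) sinh(sqrt(7) x).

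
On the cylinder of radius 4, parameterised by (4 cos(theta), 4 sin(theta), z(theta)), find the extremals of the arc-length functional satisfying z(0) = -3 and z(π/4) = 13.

Parameterise the cylinder of radius R = 4 as
    r(θ) = (4 cos θ, 4 sin θ, z(θ)).
The arc-length element is
    ds = sqrt(16 + (dz/dθ)^2) dθ,
so the Lagrangian is L = sqrt(16 + z'^2).
L depends on z' only, not on z or θ, so ∂L/∂z = 0 and
    ∂L/∂z' = z' / sqrt(16 + z'^2).
The Euler-Lagrange equation gives
    d/dθ( z' / sqrt(16 + z'^2) ) = 0,
so z' is constant. Integrating once:
    z(θ) = a θ + b,
a helix on the cylinder (a straight line when the cylinder is unrolled). The constants a, b are determined by the endpoint conditions.
With endpoint conditions z(0) = -3 and z(π/4) = 13: from z(0) = b we get b = -3, and a·π/4 + -3 = 13 gives a = 64/π, so
    z(θ) = (64/π) θ − 3.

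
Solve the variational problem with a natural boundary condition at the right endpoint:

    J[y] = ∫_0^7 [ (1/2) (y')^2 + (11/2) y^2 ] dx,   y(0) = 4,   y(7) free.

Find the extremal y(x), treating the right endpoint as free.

The Lagrangian L = (1/2) (y')^2 + (11/2) y^2 gives
    ∂L/∂y = 11 y,   ∂L/∂y' = y'.
Euler-Lagrange: y'' − 11 y = 0.
With k = sqrt(11), the general solution is
    y(x) = A cosh(sqrt(11) x) + B sinh(sqrt(11) x).
Fixed left endpoint y(0) = 4 ⇒ A = 4.
The right endpoint x = 7 is free, so the natural (transversality) condition is ∂L/∂y' |_{x=7} = 0, i.e. y'(7) = 0.
Compute y'(x) = A k sinh(k x) + B k cosh(k x), so
    y'(7) = A k sinh(k·7) + B k cosh(k·7) = 0
    ⇒ B = −A tanh(k·7) = − 4 tanh(sqrt(11)·7).
Therefore the extremal is
    y(x) = 4 cosh(sqrt(11) x) − 4 tanh(sqrt(11)·7) sinh(sqrt(11) x).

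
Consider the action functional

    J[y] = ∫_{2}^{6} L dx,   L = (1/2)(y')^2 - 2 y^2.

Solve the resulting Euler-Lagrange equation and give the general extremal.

The Lagrangian is L = (1/2)(y')^2 - 2 y^2.
∂L/∂y = -4y.
∂L/∂y' = y'.
The Euler-Lagrange equation d/dx(∂L/∂y') − ∂L/∂y = 0 becomes:
    y'' + 4 y = 0
General solution: y(x) = A sin(2x) + B cos(2x), where A and B are arbitrary constants fixed by the endpoint conditions.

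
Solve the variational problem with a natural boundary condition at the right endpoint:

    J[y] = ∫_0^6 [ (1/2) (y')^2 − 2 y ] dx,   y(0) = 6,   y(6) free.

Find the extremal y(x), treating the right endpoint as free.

The Lagrangian L = (1/2) (y')^2 − 2 y gives
    ∂L/∂y = −2,   ∂L/∂y' = y'.
Euler-Lagrange: d/dx(y') − (−2) = 0, i.e. y'' + 2 = 0, so
    y(x) = −(2/2) x^2 + C1 x + C2.
Fixed left endpoint y(0) = 6 ⇒ C2 = 6.
The right endpoint x = 6 is free, so the natural (transversality) condition is ∂L/∂y' |_{x=6} = 0, i.e. y'(6) = 0.
Compute y'(x) = −2 x + C1, so y'(6) = −12 + C1 = 0 ⇒ C1 = 12.
Therefore the extremal is
    y(x) = −x^2 + 12 x + 6.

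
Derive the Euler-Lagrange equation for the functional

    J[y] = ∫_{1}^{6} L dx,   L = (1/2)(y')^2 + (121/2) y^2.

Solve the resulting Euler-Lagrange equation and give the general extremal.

The Lagrangian is L = (1/2)(y')^2 + (121/2) y^2.
∂L/∂y = 121y.
∂L/∂y' = y'.
The Euler-Lagrange equation d/dx(∂L/∂y') − ∂L/∂y = 0 becomes:
    y'' - 121 y = 0
General solution: y(x) = A e^(11x) + B e^(-11x), where A and B are arbitrary constants fixed by the endpoint conditions.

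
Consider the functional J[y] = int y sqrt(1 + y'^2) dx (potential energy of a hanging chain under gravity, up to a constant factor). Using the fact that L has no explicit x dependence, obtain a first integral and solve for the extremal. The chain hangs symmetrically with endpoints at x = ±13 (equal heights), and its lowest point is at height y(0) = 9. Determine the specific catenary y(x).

The Lagrangian L(y, y') = y sqrt(1 + y'^2) has no explicit x dependence, so the Beltrami identity applies:
    L − y' ∂L/∂y' = C.
Compute ∂L/∂y' = y · y' / sqrt(1 + y'^2). Then
    L − y' ∂L/∂y'
    = y sqrt(1 + y'^2) − y · y'^2 / sqrt(1 + y'^2)
    = y (1 + y'^2 − y'^2) / sqrt(1 + y'^2)
    = y / sqrt(1 + y'^2) = C.
Squaring gives y^2 = C^2 (1 + y'^2), i.e.
    y'^2 = y^2 / C^2 − 1.
Separating variables,
    dy / sqrt(y^2 − C^2) = dx / C,
and integrating gives arccosh(y / C) = (x − a)/C, so
    y(x) = C cosh((x − a)/C),
the catenary. The constants C and a are fixed by the two endpoint conditions (and, for the hanging-chain problem, the length constraint selects C).
Now fit the given data. The endpoints x = ±13 are symmetric at equal height, so the catenary is even about its minimum: a = 0 and y(x) = C cosh(x/C). The lowest point is y(0) = C cosh(0) = C, and we are told y(0) = 9, so C = 9. Therefore
    y(x) = 9 cosh(x/9),
and at the endpoints
    y(±13) = 9 cosh(13/9).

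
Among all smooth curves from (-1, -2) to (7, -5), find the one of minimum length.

Arc-length functional: J[y] = ∫ sqrt(1 + (y')^2) dx.
Lagrangian L = sqrt(1 + (y')^2) has no explicit y dependence, so ∂L/∂y = 0 and the Euler-Lagrange equation gives
    d/dx( y' / sqrt(1 + (y')^2) ) = 0  ⇒  y' / sqrt(1 + (y')^2) = const.
Hence y' is constant, so y(x) is affine.
Fitting the endpoints (-1, -2) and (7, -5):
    slope m = ((-5) − (-2)) / (7 − (-1)) = -3/8,
    intercept c = (-2) − m·(-1) = -19/8.
Extremal: y(x) = (-3/8) x - 19/8.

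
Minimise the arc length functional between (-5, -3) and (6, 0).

Arc-length functional: J[y] = ∫ sqrt(1 + (y')^2) dx.
Lagrangian L = sqrt(1 + (y')^2) has no explicit y dependence, so ∂L/∂y = 0 and the Euler-Lagrange equation gives
    d/dx( y' / sqrt(1 + (y')^2) ) = 0  ⇒  y' / sqrt(1 + (y')^2) = const.
Hence y' is constant, so y(x) is affine.
Fitting the endpoints (-5, -3) and (6, 0):
    slope m = (0 − (-3)) / (6 − (-5)) = 3/11,
    intercept c = (-3) − m·(-5) = -18/11.
Extremal: y(x) = (3/11) x - 18/11.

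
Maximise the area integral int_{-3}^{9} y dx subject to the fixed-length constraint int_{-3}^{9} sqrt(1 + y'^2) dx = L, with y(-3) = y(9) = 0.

Set up the augmented Lagrangian using a multiplier λ for the length constraint:
    F(y, y') = y − λ sqrt(1 + y'^2).
F has no explicit x dependence, so the Beltrami identity yields a first integral
    F − y' ∂F/∂y' = C.
Compute ∂F/∂y' = −λ y' / sqrt(1 + y'^2). Then
    y − λ sqrt(1 + y'^2) + λ y'^2 / sqrt(1 + y'^2) = C
    ⇒  y − λ / sqrt(1 + y'^2) = C.
Solving for y' and integrating gives
    (x − a)^2 + (y − b)^2 = λ^2,
a circular arc of radius λ. The constants a, b are determined by the endpoint conditions y(-3) = y(9) = 0, and λ is fixed implicitly by the length constraint
    ∫_{-3}^{9} sqrt(1 + y'^2) dx = L.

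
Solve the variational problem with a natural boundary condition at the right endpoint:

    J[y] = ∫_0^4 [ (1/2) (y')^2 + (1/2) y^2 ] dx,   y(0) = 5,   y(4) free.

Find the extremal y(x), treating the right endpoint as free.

The Lagrangian L = (1/2) (y')^2 + (1/2) y^2 gives
    ∂L/∂y = 1 y,   ∂L/∂y' = y'.
Euler-Lagrange: y'' − y = 0.
With k = 1, the general solution is
    y(x) = A cosh(x) + B sinh(x).
Fixed left endpoint y(0) = 5 ⇒ A = 5.
The right endpoint x = 4 is free, so the natural (transversality) condition is ∂L/∂y' |_{x=4} = 0, i.e. y'(4) = 0.
Compute y'(x) = A k sinh(k x) + B k cosh(k x), so
    y'(4) = A k sinh(k·4) + B k cosh(k·4) = 0
    ⇒ B = −A tanh(k·4) = − 5 tanh(1·4).
Therefore the extremal is
    y(x) = 5 cosh(1 x) − 5 tanh(1·4) sinh(1 x).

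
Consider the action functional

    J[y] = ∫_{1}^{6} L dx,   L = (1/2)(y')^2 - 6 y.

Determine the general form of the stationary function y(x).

The Lagrangian is L = (1/2)(y')^2 - 6 y.
∂L/∂y = -6.
∂L/∂y' = y'.
The Euler-Lagrange equation d/dx(∂L/∂y') − ∂L/∂y = 0 becomes:
    y'' + 6 = 0
General solution: y(x) = -3 x^2 + A x + B, where A and B are arbitrary constants fixed by the endpoint conditions.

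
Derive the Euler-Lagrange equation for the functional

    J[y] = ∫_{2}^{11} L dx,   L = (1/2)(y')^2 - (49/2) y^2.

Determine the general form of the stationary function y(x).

The Lagrangian is L = (1/2)(y')^2 - (49/2) y^2.
∂L/∂y = -49y.
∂L/∂y' = y'.
The Euler-Lagrange equation d/dx(∂L/∂y') − ∂L/∂y = 0 becomes:
    y'' + 49 y = 0
General solution: y(x) = A sin(7x) + B cos(7x), where A and B are arbitrary constants fixed by the endpoint conditions.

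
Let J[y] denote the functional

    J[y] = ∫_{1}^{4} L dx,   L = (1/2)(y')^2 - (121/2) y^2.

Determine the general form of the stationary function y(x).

The Lagrangian is L = (1/2)(y')^2 - (121/2) y^2.
∂L/∂y = -121y.
∂L/∂y' = y'.
The Euler-Lagrange equation d/dx(∂L/∂y') − ∂L/∂y = 0 becomes:
    y'' + 121 y = 0
General solution: y(x) = A sin(11x) + B cos(11x), where A and B are arbitrary constants fixed by the endpoint conditions.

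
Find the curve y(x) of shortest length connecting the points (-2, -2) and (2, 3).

Arc-length functional: J[y] = ∫ sqrt(1 + (y')^2) dx.
Lagrangian L = sqrt(1 + (y')^2) has no explicit y dependence, so ∂L/∂y = 0 and the Euler-Lagrange equation gives
    d/dx( y' / sqrt(1 + (y')^2) ) = 0  ⇒  y' / sqrt(1 + (y')^2) = const.
Hence y' is constant, so y(x) is affine.
Fitting the endpoints (-2, -2) and (2, 3):
    slope m = (3 − (-2)) / (2 − (-2)) = 5/4,
    intercept c = (-2) − m·(-2) = 1/2.
Extremal: y(x) = (5/4) x + 1/2.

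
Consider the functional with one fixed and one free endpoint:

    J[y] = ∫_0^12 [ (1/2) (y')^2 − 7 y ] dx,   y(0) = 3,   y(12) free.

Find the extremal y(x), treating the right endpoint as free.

The Lagrangian L = (1/2) (y')^2 − 7 y gives
    ∂L/∂y = −7,   ∂L/∂y' = y'.
Euler-Lagrange: d/dx(y') − (−7) = 0, i.e. y'' + 7 = 0, so
    y(x) = −(7/2) x^2 + C1 x + C2.
Fixed left endpoint y(0) = 3 ⇒ C2 = 3.
The right endpoint x = 12 is free, so the natural (transversality) condition is ∂L/∂y' |_{x=12} = 0, i.e. y'(12) = 0.
Compute y'(x) = −7 x + C1, so y'(12) = −84 + C1 = 0 ⇒ C1 = 84.
Therefore the extremal is
    y(x) = −(7/2) x^2 + 84 x + 3.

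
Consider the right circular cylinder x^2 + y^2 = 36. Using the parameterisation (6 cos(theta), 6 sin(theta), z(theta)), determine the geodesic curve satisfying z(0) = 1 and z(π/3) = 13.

Parameterise the cylinder of radius R = 6 as
    r(θ) = (6 cos θ, 6 sin θ, z(θ)).
The arc-length element is
    ds = sqrt(36 + (dz/dθ)^2) dθ,
so the Lagrangian is L = sqrt(36 + z'^2).
L depends on z' only, not on z or θ, so ∂L/∂z = 0 and
    ∂L/∂z' = z' / sqrt(36 + z'^2).
The Euler-Lagrange equation gives
    d/dθ( z' / sqrt(36 + z'^2) ) = 0,
so z' is constant. Integrating once:
    z(θ) = a θ + b,
a helix on the cylinder (a straight line when the cylinder is unrolled). The constants a, b are determined by the endpoint conditions.
With endpoint conditions z(0) = 1 and z(π/3) = 13: from z(0) = b we get b = 1, and a·π/3 + 1 = 13 gives a = 36/π, so
    z(θ) = (36/π) θ + 1.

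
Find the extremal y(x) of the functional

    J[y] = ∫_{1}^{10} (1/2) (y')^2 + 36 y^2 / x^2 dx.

The Lagrangian is L = (1/2) (y')^2 + 36 y^2 / x^2.
Compute ∂L/∂y = 72y/x^2, ∂L/∂y' = y'.
The Euler-Lagrange equation d/dx(∂L/∂y') − ∂L/∂y = 0 reduces to
    y'' − 72/x^2 · y = 0  (x > 0).
Its general solution is
    y(x) = A x^9 + B x^(-8),
with A, B fixed by the endpoint conditions.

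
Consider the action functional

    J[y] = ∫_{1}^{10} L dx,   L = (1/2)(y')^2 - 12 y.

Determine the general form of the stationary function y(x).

The Lagrangian is L = (1/2)(y')^2 - 12 y.
∂L/∂y = -12.
∂L/∂y' = y'.
The Euler-Lagrange equation d/dx(∂L/∂y') − ∂L/∂y = 0 becomes:
    y'' + 12 = 0
General solution: y(x) = -6 x^2 + A x + B, where A and B are arbitrary constants fixed by the endpoint conditions.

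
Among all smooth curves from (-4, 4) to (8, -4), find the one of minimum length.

Arc-length functional: J[y] = ∫ sqrt(1 + (y')^2) dx.
Lagrangian L = sqrt(1 + (y')^2) has no explicit y dependence, so ∂L/∂y = 0 and the Euler-Lagrange equation gives
    d/dx( y' / sqrt(1 + (y')^2) ) = 0  ⇒  y' / sqrt(1 + (y')^2) = const.
Hence y' is constant, so y(x) is affine.
Fitting the endpoints (-4, 4) and (8, -4):
    slope m = ((-4) − 4) / (8 − (-4)) = -2/3,
    intercept c = 4 − m·(-4) = 4/3.
Extremal: y(x) = (-2/3) x + 4/3.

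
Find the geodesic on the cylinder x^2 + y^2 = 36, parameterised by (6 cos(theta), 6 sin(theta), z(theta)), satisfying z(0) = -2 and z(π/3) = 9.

Parameterise the cylinder of radius R = 6 as
    r(θ) = (6 cos θ, 6 sin θ, z(θ)).
The arc-length element is
    ds = sqrt(36 + (dz/dθ)^2) dθ,
so the Lagrangian is L = sqrt(36 + z'^2).
L depends on z' only, not on z or θ, so ∂L/∂z = 0 and
    ∂L/∂z' = z' / sqrt(36 + z'^2).
The Euler-Lagrange equation gives
    d/dθ( z' / sqrt(36 + z'^2) ) = 0,
so z' is constant. Integrating once:
    z(θ) = a θ + b,
a helix on the cylinder (a straight line when the cylinder is unrolled). The constants a, b are determined by the endpoint conditions.
With endpoint conditions z(0) = -2 and z(π/3) = 9: from z(0) = b we get b = -2, and a·π/3 + -2 = 9 gives a = 33/π, so
    z(θ) = (33/π) θ − 2.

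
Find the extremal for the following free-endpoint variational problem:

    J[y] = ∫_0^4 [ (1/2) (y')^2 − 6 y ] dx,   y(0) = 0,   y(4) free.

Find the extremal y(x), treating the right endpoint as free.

The Lagrangian L = (1/2) (y')^2 − 6 y gives
    ∂L/∂y = −6,   ∂L/∂y' = y'.
Euler-Lagrange: d/dx(y') − (−6) = 0, i.e. y'' + 6 = 0, so
    y(x) = −(6/2) x^2 + C1 x + C2.
Fixed left endpoint y(0) = 0 ⇒ C2 = 0.
The right endpoint x = 4 is free, so the natural (transversality) condition is ∂L/∂y' |_{x=4} = 0, i.e. y'(4) = 0.
Compute y'(x) = −6 x + C1, so y'(4) = −24 + C1 = 0 ⇒ C1 = 24.
Therefore the extremal is
    y(x) = −3 x^2 + 24 x.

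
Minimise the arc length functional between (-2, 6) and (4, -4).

Arc-length functional: J[y] = ∫ sqrt(1 + (y')^2) dx.
Lagrangian L = sqrt(1 + (y')^2) has no explicit y dependence, so ∂L/∂y = 0 and the Euler-Lagrange equation gives
    d/dx( y' / sqrt(1 + (y')^2) ) = 0  ⇒  y' / sqrt(1 + (y')^2) = const.
Hence y' is constant, so y(x) is affine.
Fitting the endpoints (-2, 6) and (4, -4):
    slope m = ((-4) − 6) / (4 − (-2)) = -5/3,
    intercept c = 6 − m·(-2) = 8/3.
Extremal: y(x) = (-5/3) x + 8/3.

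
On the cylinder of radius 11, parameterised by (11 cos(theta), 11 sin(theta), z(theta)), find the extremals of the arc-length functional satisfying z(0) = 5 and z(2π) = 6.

Parameterise the cylinder of radius R = 11 as
    r(θ) = (11 cos θ, 11 sin θ, z(θ)).
The arc-length element is
    ds = sqrt(121 + (dz/dθ)^2) dθ,
so the Lagrangian is L = sqrt(121 + z'^2).
L depends on z' only, not on z or θ, so ∂L/∂z = 0 and
    ∂L/∂z' = z' / sqrt(121 + z'^2).
The Euler-Lagrange equation gives
    d/dθ( z' / sqrt(121 + z'^2) ) = 0,
so z' is constant. Integrating once:
    z(θ) = a θ + b,
a helix on the cylinder (a straight line when the cylinder is unrolled). The constants a, b are determined by the endpoint conditions.
With endpoint conditions z(0) = 5 and z(2π) = 6: from z(0) = b we get b = 5, and a·2π + 5 = 6 gives a = 1/(2π), so
    z(θ) = (1/(2π)) θ + 5.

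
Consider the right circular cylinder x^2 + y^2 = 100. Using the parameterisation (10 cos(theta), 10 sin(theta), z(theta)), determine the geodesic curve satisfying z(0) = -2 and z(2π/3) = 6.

Parameterise the cylinder of radius R = 10 as
    r(θ) = (10 cos θ, 10 sin θ, z(θ)).
The arc-length element is
    ds = sqrt(100 + (dz/dθ)^2) dθ,
so the Lagrangian is L = sqrt(100 + z'^2).
L depends on z' only, not on z or θ, so ∂L/∂z = 0 and
    ∂L/∂z' = z' / sqrt(100 + z'^2).
The Euler-Lagrange equation gives
    d/dθ( z' / sqrt(100 + z'^2) ) = 0,
so z' is constant. Integrating once:
    z(θ) = a θ + b,
a helix on the cylinder (a straight line when the cylinder is unrolled). The constants a, b are determined by the endpoint conditions.
With endpoint conditions z(0) = -2 and z(2π/3) = 6: from z(0) = b we get b = -2, and a·2π/3 + -2 = 6 gives a = 12/π, so
    z(θ) = (12/π) θ − 2.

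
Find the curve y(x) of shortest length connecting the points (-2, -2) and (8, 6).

Arc-length functional: J[y] = ∫ sqrt(1 + (y')^2) dx.
Lagrangian L = sqrt(1 + (y')^2) has no explicit y dependence, so ∂L/∂y = 0 and the Euler-Lagrange equation gives
    d/dx( y' / sqrt(1 + (y')^2) ) = 0  ⇒  y' / sqrt(1 + (y')^2) = const.
Hence y' is constant, so y(x) is affine.
Fitting the endpoints (-2, -2) and (8, 6):
    slope m = (6 − (-2)) / (8 − (-2)) = 4/5,
    intercept c = (-2) − m·(-2) = -2/5.
Extremal: y(x) = (4/5) x - 2/5.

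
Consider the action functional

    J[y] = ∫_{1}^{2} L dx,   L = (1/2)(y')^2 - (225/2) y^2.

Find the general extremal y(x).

The Lagrangian is L = (1/2)(y')^2 - (225/2) y^2.
∂L/∂y = -225y.
∂L/∂y' = y'.
The Euler-Lagrange equation d/dx(∂L/∂y') − ∂L/∂y = 0 becomes:
    y'' + 225 y = 0
General solution: y(x) = A sin(15x) + B cos(15x), where A and B are arbitrary constants fixed by the endpoint conditions.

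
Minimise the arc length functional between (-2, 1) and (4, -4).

Arc-length functional: J[y] = ∫ sqrt(1 + (y')^2) dx.
Lagrangian L = sqrt(1 + (y')^2) has no explicit y dependence, so ∂L/∂y = 0 and the Euler-Lagrange equation gives
    d/dx( y' / sqrt(1 + (y')^2) ) = 0  ⇒  y' / sqrt(1 + (y')^2) = const.
Hence y' is constant, so y(x) is affine.
Fitting the endpoints (-2, 1) and (4, -4):
    slope m = ((-4) − 1) / (4 − (-2)) = -5/6,
    intercept c = 1 − m·(-2) = -2/3.
Extremal: y(x) = (-5/6) x - 2/3.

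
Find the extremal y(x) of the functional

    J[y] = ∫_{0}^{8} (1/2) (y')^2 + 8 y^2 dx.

The Lagrangian is L = (1/2) (y')^2 + 8 y^2.
Compute ∂L/∂y = 16y, ∂L/∂y' = y'.
The Euler-Lagrange equation d/dx(∂L/∂y') − ∂L/∂y = 0 reduces to
    y'' − 16 y = 0.
Its general solution is
    y(x) = A e^(4x) + B e^(−4x),
with A, B fixed by the endpoint conditions.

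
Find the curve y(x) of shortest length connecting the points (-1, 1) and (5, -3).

Arc-length functional: J[y] = ∫ sqrt(1 + (y')^2) dx.
Lagrangian L = sqrt(1 + (y')^2) has no explicit y dependence, so ∂L/∂y = 0 and the Euler-Lagrange equation gives
    d/dx( y' / sqrt(1 + (y')^2) ) = 0  ⇒  y' / sqrt(1 + (y')^2) = const.
Hence y' is constant, so y(x) is affine.
Fitting the endpoints (-1, 1) and (5, -3):
    slope m = ((-3) − 1) / (5 − (-1)) = -2/3,
    intercept c = 1 − m·(-1) = 1/3.
Extremal: y(x) = (-2/3) x + 1/3.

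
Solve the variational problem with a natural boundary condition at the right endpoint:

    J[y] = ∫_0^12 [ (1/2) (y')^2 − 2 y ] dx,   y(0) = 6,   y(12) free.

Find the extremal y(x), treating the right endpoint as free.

The Lagrangian L = (1/2) (y')^2 − 2 y gives
    ∂L/∂y = −2,   ∂L/∂y' = y'.
Euler-Lagrange: d/dx(y') − (−2) = 0, i.e. y'' + 2 = 0, so
    y(x) = −(2/2) x^2 + C1 x + C2.
Fixed left endpoint y(0) = 6 ⇒ C2 = 6.
The right endpoint x = 12 is free, so the natural (transversality) condition is ∂L/∂y' |_{x=12} = 0, i.e. y'(12) = 0.
Compute y'(x) = −2 x + C1, so y'(12) = −24 + C1 = 0 ⇒ C1 = 24.
Therefore the extremal is
    y(x) = −x^2 + 24 x + 6.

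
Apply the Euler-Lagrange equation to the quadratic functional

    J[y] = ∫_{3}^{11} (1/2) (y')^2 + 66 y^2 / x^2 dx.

The Lagrangian is L = (1/2) (y')^2 + 66 y^2 / x^2.
Compute ∂L/∂y = 132y/x^2, ∂L/∂y' = y'.
The Euler-Lagrange equation d/dx(∂L/∂y') − ∂L/∂y = 0 reduces to
    y'' − 132/x^2 · y = 0  (x > 0).
Its general solution is
    y(x) = A x^12 + B x^(-11),
with A, B fixed by the endpoint conditions.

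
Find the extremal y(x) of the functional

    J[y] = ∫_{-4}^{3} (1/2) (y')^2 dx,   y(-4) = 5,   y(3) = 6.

The Lagrangian is L = (1/2) (y')^2.
Compute ∂L/∂y = 0, ∂L/∂y' = y'.
The Euler-Lagrange equation d/dx(∂L/∂y') − ∂L/∂y = 0 reduces to
    y'' = 0.
Its general solution is
    y(x) = A x + B,
with A, B fixed by the endpoint conditions.
Applying the endpoint conditions y(-4) = 5 and y(3) = 6: solve A·-4 + B = 5 and A·3 + B = 6. Subtracting gives A(3 − -4) = 6 − 5, so A = 1/7, and B = 5 − A·-4 = 39/7. Therefore
    y(x) = (1/7) x + 39/7.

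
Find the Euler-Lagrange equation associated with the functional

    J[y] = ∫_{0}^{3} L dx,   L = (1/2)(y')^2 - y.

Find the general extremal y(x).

The Lagrangian is L = (1/2)(y')^2 - y.
∂L/∂y = -1.
∂L/∂y' = y'.
The Euler-Lagrange equation d/dx(∂L/∂y') − ∂L/∂y = 0 becomes:
    y'' + 1 = 0
General solution: y(x) = -x^2/2 + A x + B, where A and B are arbitrary constants fixed by the endpoint conditions.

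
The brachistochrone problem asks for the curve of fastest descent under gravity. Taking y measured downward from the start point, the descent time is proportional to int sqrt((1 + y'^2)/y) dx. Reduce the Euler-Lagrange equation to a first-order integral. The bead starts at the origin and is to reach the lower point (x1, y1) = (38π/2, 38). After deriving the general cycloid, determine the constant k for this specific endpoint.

The Lagrangian L = sqrt((1 + y'^2) / y) has no explicit x dependence, so the Beltrami identity applies:
    L − y' ∂L/∂y' = C.
Compute ∂L/∂y' = y' / sqrt(y (1 + y'^2)).
Substitute:
    sqrt((1 + y'^2)/y) − y'·y' / sqrt(y (1 + y'^2))
    = (1 + y'^2) / sqrt(y (1 + y'^2)) − y'^2 / sqrt(y (1 + y'^2))
    = 1 / sqrt(y (1 + y'^2)) = C.
Squaring and rearranging gives the first integral
    y (1 + y'^2) = 1/C^2 =: k   (constant).
Solving this first-order ODE by the substitution
    y = (k/2)(1 − cos θ)
yields the cycloid parameterisation
    x(θ) = (k/2)(θ − sin θ),   y(θ) = (k/2)(1 − cos θ).
The constant k is fixed by the endpoint condition.
Now fit the given lower endpoint (x1, y1) = (38π/2, 38). At the bottom of the first arch (θ = π), the parametric equations give
    y(π) = (k/2)(1 − cos π) = k,
    x(π) = (k/2)(π − sin π) = kπ/2.
Matching y(π) = 38 gives k = 38, consistent with x(π) = 38π/2. Therefore the specific cycloid is
    x(θ) = (38/2)(θ − sin θ),   y(θ) = (38/2)(1 − cos θ).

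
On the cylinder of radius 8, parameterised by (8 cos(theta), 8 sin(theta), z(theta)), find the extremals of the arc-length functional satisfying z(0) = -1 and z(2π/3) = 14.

Parameterise the cylinder of radius R = 8 as
    r(θ) = (8 cos θ, 8 sin θ, z(θ)).
The arc-length element is
    ds = sqrt(64 + (dz/dθ)^2) dθ,
so the Lagrangian is L = sqrt(64 + z'^2).
L depends on z' only, not on z or θ, so ∂L/∂z = 0 and
    ∂L/∂z' = z' / sqrt(64 + z'^2).
The Euler-Lagrange equation gives
    d/dθ( z' / sqrt(64 + z'^2) ) = 0,
so z' is constant. Integrating once:
    z(θ) = a θ + b,
a helix on the cylinder (a straight line when the cylinder is unrolled). The constants a, b are determined by the endpoint conditions.
With endpoint conditions z(0) = -1 and z(2π/3) = 14: from z(0) = b we get b = -1, and a·2π/3 + -1 = 14 gives a = 45/(2π), so
    z(θ) = (45/(2π)) θ − 1.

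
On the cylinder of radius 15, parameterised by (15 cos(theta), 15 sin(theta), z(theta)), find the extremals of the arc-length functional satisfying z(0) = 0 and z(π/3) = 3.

Parameterise the cylinder of radius R = 15 as
    r(θ) = (15 cos θ, 15 sin θ, z(θ)).
The arc-length element is
    ds = sqrt(225 + (dz/dθ)^2) dθ,
so the Lagrangian is L = sqrt(225 + z'^2).
L depends on z' only, not on z or θ, so ∂L/∂z = 0 and
    ∂L/∂z' = z' / sqrt(225 + z'^2).
The Euler-Lagrange equation gives
    d/dθ( z' / sqrt(225 + z'^2) ) = 0,
so z' is constant. Integrating once:
    z(θ) = a θ + b,
a helix on the cylinder (a straight line when the cylinder is unrolled). The constants a, b are determined by the endpoint conditions.
With endpoint conditions z(0) = 0 and z(π/3) = 3: from z(0) = b we get b = 0, and a·π/3 + 0 = 3 gives a = 9/π, so
    z(θ) = (9/π) θ.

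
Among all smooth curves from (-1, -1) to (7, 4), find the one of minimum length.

Arc-length functional: J[y] = ∫ sqrt(1 + (y')^2) dx.
Lagrangian L = sqrt(1 + (y')^2) has no explicit y dependence, so ∂L/∂y = 0 and the Euler-Lagrange equation gives
    d/dx( y' / sqrt(1 + (y')^2) ) = 0  ⇒  y' / sqrt(1 + (y')^2) = const.
Hence y' is constant, so y(x) is affine.
Fitting the endpoints (-1, -1) and (7, 4):
    slope m = (4 − (-1)) / (7 − (-1)) = 5/8,
    intercept c = (-1) − m·(-1) = -3/8.
Extremal: y(x) = (5/8) x - 3/8.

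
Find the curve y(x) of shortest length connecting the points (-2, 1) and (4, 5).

Arc-length functional: J[y] = ∫ sqrt(1 + (y')^2) dx.
Lagrangian L = sqrt(1 + (y')^2) has no explicit y dependence, so ∂L/∂y = 0 and the Euler-Lagrange equation gives
    d/dx( y' / sqrt(1 + (y')^2) ) = 0  ⇒  y' / sqrt(1 + (y')^2) = const.
Hence y' is constant, so y(x) is affine.
Fitting the endpoints (-2, 1) and (4, 5):
    slope m = (5 − 1) / (4 − (-2)) = 2/3,
    intercept c = 1 − m·(-2) = 7/3.
Extremal: y(x) = (2/3) x + 7/3.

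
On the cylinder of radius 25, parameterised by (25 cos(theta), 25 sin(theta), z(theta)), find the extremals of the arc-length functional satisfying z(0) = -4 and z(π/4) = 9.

Parameterise the cylinder of radius R = 25 as
    r(θ) = (25 cos θ, 25 sin θ, z(θ)).
The arc-length element is
    ds = sqrt(625 + (dz/dθ)^2) dθ,
so the Lagrangian is L = sqrt(625 + z'^2).
L depends on z' only, not on z or θ, so ∂L/∂z = 0 and
    ∂L/∂z' = z' / sqrt(625 + z'^2).
The Euler-Lagrange equation gives
    d/dθ( z' / sqrt(625 + z'^2) ) = 0,
so z' is constant. Integrating once:
    z(θ) = a θ + b,
a helix on the cylinder (a straight line when the cylinder is unrolled). The constants a, b are determined by the endpoint conditions.
With endpoint conditions z(0) = -4 and z(π/4) = 9: from z(0) = b we get b = -4, and a·π/4 + -4 = 9 gives a = 52/π, so
    z(θ) = (52/π) θ − 4.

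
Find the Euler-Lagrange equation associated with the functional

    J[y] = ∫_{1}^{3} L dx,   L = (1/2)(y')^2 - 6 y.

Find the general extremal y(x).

The Lagrangian is L = (1/2)(y')^2 - 6 y.
∂L/∂y = -6.
∂L/∂y' = y'.
The Euler-Lagrange equation d/dx(∂L/∂y') − ∂L/∂y = 0 becomes:
    y'' + 6 = 0
General solution: y(x) = -3 x^2 + A x + B, where A and B are arbitrary constants fixed by the endpoint conditions.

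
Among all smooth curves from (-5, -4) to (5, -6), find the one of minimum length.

Arc-length functional: J[y] = ∫ sqrt(1 + (y')^2) dx.
Lagrangian L = sqrt(1 + (y')^2) has no explicit y dependence, so ∂L/∂y = 0 and the Euler-Lagrange equation gives
    d/dx( y' / sqrt(1 + (y')^2) ) = 0  ⇒  y' / sqrt(1 + (y')^2) = const.
Hence y' is constant, so y(x) is affine.
Fitting the endpoints (-5, -4) and (5, -6):
    slope m = ((-6) − (-4)) / (5 − (-5)) = -1/5,
    intercept c = (-4) − m·(-5) = -5.
Extremal: y(x) = (-1/5) x - 5.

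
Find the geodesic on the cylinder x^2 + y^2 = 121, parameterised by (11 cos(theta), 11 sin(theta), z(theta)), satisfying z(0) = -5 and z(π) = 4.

Parameterise the cylinder of radius R = 11 as
    r(θ) = (11 cos θ, 11 sin θ, z(θ)).
The arc-length element is
    ds = sqrt(121 + (dz/dθ)^2) dθ,
so the Lagrangian is L = sqrt(121 + z'^2).
L depends on z' only, not on z or θ, so ∂L/∂z = 0 and
    ∂L/∂z' = z' / sqrt(121 + z'^2).
The Euler-Lagrange equation gives
    d/dθ( z' / sqrt(121 + z'^2) ) = 0,
so z' is constant. Integrating once:
    z(θ) = a θ + b,
a helix on the cylinder (a straight line when the cylinder is unrolled). The constants a, b are determined by the endpoint conditions.
With endpoint conditions z(0) = -5 and z(π) = 4: from z(0) = b we get b = -5, and a·π + -5 = 4 gives a = 9/π, so
    z(θ) = (9/π) θ − 5.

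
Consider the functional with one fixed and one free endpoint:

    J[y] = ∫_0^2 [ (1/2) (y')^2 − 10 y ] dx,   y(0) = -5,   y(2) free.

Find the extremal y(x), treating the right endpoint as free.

The Lagrangian L = (1/2) (y')^2 − 10 y gives
    ∂L/∂y = −10,   ∂L/∂y' = y'.
Euler-Lagrange: d/dx(y') − (−10) = 0, i.e. y'' + 10 = 0, so
    y(x) = −(10/2) x^2 + C1 x + C2.
Fixed left endpoint y(0) = -5 ⇒ C2 = -5.
The right endpoint x = 2 is free, so the natural (transversality) condition is ∂L/∂y' |_{x=2} = 0, i.e. y'(2) = 0.
Compute y'(x) = −10 x + C1, so y'(2) = −20 + C1 = 0 ⇒ C1 = 20.
Therefore the extremal is
    y(x) = −5 x^2 + 20 x − 5.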